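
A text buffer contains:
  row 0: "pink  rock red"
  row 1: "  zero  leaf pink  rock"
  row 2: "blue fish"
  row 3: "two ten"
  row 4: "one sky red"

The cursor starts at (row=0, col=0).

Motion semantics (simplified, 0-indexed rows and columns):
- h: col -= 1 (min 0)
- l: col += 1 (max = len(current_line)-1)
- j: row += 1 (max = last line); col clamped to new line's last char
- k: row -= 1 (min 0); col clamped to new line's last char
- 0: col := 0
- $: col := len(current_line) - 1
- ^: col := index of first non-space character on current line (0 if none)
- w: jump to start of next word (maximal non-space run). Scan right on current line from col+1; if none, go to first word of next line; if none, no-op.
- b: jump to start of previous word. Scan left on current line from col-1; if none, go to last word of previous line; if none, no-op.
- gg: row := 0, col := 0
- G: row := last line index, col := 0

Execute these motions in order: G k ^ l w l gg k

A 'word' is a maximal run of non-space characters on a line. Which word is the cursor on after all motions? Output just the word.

After 1 (G): row=4 col=0 char='o'
After 2 (k): row=3 col=0 char='t'
After 3 (^): row=3 col=0 char='t'
After 4 (l): row=3 col=1 char='w'
After 5 (w): row=3 col=4 char='t'
After 6 (l): row=3 col=5 char='e'
After 7 (gg): row=0 col=0 char='p'
After 8 (k): row=0 col=0 char='p'

Answer: pink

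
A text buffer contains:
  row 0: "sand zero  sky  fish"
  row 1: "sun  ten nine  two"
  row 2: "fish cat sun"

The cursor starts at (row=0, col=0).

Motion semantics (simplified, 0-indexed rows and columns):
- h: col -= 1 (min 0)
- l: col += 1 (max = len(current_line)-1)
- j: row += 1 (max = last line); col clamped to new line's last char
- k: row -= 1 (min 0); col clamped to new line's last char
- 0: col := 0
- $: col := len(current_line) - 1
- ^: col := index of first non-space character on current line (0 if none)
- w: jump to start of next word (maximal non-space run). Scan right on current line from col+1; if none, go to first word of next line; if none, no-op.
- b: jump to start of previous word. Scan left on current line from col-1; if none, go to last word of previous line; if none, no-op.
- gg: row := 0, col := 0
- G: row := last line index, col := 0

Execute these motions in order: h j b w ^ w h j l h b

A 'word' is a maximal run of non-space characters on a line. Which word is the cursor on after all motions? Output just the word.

After 1 (h): row=0 col=0 char='s'
After 2 (j): row=1 col=0 char='s'
After 3 (b): row=0 col=16 char='f'
After 4 (w): row=1 col=0 char='s'
After 5 (^): row=1 col=0 char='s'
After 6 (w): row=1 col=5 char='t'
After 7 (h): row=1 col=4 char='_'
After 8 (j): row=2 col=4 char='_'
After 9 (l): row=2 col=5 char='c'
After 10 (h): row=2 col=4 char='_'
After 11 (b): row=2 col=0 char='f'

Answer: fish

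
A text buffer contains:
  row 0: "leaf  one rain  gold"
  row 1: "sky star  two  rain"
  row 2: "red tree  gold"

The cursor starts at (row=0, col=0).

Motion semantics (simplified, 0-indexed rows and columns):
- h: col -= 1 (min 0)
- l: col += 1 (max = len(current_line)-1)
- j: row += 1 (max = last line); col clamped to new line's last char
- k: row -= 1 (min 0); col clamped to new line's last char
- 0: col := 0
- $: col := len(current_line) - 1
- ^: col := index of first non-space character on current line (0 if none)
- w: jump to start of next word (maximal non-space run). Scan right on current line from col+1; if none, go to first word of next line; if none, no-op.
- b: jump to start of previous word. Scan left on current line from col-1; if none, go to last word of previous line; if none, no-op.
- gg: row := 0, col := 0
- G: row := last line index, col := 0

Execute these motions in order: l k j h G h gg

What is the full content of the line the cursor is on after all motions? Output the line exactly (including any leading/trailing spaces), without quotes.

After 1 (l): row=0 col=1 char='e'
After 2 (k): row=0 col=1 char='e'
After 3 (j): row=1 col=1 char='k'
After 4 (h): row=1 col=0 char='s'
After 5 (G): row=2 col=0 char='r'
After 6 (h): row=2 col=0 char='r'
After 7 (gg): row=0 col=0 char='l'

Answer: leaf  one rain  gold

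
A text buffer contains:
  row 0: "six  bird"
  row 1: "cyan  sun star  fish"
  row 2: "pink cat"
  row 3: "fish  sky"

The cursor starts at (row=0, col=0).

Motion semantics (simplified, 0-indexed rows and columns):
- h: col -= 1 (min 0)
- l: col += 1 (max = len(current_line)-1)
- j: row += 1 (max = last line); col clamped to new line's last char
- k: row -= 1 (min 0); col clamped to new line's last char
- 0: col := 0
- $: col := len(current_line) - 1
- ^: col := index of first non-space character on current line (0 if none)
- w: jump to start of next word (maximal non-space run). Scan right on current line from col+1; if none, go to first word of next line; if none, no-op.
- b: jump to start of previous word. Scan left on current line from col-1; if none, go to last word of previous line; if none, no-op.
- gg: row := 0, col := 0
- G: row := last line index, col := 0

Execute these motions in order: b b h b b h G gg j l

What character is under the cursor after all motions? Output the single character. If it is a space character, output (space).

After 1 (b): row=0 col=0 char='s'
After 2 (b): row=0 col=0 char='s'
After 3 (h): row=0 col=0 char='s'
After 4 (b): row=0 col=0 char='s'
After 5 (b): row=0 col=0 char='s'
After 6 (h): row=0 col=0 char='s'
After 7 (G): row=3 col=0 char='f'
After 8 (gg): row=0 col=0 char='s'
After 9 (j): row=1 col=0 char='c'
After 10 (l): row=1 col=1 char='y'

Answer: y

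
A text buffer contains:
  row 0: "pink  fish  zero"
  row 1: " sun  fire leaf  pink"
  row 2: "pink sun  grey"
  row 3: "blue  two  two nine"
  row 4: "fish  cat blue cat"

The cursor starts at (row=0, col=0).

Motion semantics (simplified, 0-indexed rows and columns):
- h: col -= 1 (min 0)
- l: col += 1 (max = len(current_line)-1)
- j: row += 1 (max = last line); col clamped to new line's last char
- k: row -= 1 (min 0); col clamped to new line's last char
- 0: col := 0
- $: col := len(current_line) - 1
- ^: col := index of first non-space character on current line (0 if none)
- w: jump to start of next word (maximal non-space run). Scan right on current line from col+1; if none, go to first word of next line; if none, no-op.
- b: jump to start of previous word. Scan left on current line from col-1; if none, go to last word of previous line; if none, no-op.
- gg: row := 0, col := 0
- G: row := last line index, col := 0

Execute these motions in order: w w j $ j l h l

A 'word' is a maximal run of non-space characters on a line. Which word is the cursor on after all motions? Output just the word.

Answer: grey

Derivation:
After 1 (w): row=0 col=6 char='f'
After 2 (w): row=0 col=12 char='z'
After 3 (j): row=1 col=12 char='e'
After 4 ($): row=1 col=20 char='k'
After 5 (j): row=2 col=13 char='y'
After 6 (l): row=2 col=13 char='y'
After 7 (h): row=2 col=12 char='e'
After 8 (l): row=2 col=13 char='y'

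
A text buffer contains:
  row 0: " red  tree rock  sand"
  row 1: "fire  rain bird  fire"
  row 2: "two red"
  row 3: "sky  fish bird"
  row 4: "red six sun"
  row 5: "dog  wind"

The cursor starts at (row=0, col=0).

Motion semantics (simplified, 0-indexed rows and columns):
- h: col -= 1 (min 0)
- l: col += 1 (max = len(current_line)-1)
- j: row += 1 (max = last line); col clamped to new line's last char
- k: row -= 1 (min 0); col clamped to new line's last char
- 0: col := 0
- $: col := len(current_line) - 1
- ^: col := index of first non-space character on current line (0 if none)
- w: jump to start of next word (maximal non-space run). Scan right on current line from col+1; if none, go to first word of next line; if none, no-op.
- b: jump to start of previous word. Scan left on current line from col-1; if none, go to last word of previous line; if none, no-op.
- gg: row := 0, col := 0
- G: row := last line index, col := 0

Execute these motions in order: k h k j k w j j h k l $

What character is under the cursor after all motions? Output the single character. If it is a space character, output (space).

Answer: e

Derivation:
After 1 (k): row=0 col=0 char='_'
After 2 (h): row=0 col=0 char='_'
After 3 (k): row=0 col=0 char='_'
After 4 (j): row=1 col=0 char='f'
After 5 (k): row=0 col=0 char='_'
After 6 (w): row=0 col=1 char='r'
After 7 (j): row=1 col=1 char='i'
After 8 (j): row=2 col=1 char='w'
After 9 (h): row=2 col=0 char='t'
After 10 (k): row=1 col=0 char='f'
After 11 (l): row=1 col=1 char='i'
After 12 ($): row=1 col=20 char='e'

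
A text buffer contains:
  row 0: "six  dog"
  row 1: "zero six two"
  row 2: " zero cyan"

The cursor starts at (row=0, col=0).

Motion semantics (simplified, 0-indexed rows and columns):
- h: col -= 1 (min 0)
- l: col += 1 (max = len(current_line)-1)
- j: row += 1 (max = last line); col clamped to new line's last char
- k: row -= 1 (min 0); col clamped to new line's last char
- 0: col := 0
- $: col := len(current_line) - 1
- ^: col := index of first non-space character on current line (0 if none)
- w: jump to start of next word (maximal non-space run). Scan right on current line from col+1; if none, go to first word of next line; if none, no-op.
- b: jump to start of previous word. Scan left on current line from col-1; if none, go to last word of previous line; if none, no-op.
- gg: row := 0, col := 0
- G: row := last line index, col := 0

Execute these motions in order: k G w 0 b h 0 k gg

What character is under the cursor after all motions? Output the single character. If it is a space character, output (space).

After 1 (k): row=0 col=0 char='s'
After 2 (G): row=2 col=0 char='_'
After 3 (w): row=2 col=1 char='z'
After 4 (0): row=2 col=0 char='_'
After 5 (b): row=1 col=9 char='t'
After 6 (h): row=1 col=8 char='_'
After 7 (0): row=1 col=0 char='z'
After 8 (k): row=0 col=0 char='s'
After 9 (gg): row=0 col=0 char='s'

Answer: s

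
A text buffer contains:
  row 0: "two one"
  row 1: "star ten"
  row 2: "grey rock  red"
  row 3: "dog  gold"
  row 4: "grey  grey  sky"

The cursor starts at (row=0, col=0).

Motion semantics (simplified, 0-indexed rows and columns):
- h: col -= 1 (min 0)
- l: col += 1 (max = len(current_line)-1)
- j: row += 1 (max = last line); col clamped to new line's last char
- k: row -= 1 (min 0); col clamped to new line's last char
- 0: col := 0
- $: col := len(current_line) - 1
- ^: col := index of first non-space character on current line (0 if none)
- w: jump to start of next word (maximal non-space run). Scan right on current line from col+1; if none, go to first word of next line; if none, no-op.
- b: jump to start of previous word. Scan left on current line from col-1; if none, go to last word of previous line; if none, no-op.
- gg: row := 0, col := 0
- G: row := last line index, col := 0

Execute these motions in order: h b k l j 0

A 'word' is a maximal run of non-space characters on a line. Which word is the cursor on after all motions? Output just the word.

Answer: star

Derivation:
After 1 (h): row=0 col=0 char='t'
After 2 (b): row=0 col=0 char='t'
After 3 (k): row=0 col=0 char='t'
After 4 (l): row=0 col=1 char='w'
After 5 (j): row=1 col=1 char='t'
After 6 (0): row=1 col=0 char='s'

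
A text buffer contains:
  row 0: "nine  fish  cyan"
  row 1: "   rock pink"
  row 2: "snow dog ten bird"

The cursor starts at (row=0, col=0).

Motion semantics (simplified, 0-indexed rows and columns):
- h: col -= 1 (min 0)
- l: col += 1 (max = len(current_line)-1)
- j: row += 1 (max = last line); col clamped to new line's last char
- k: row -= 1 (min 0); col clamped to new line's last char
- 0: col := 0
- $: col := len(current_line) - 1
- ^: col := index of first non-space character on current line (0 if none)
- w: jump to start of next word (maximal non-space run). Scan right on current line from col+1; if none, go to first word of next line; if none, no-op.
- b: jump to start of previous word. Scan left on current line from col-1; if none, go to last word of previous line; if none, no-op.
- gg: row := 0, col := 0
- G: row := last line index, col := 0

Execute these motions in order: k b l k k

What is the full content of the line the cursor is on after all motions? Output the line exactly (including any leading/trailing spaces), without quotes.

Answer: nine  fish  cyan

Derivation:
After 1 (k): row=0 col=0 char='n'
After 2 (b): row=0 col=0 char='n'
After 3 (l): row=0 col=1 char='i'
After 4 (k): row=0 col=1 char='i'
After 5 (k): row=0 col=1 char='i'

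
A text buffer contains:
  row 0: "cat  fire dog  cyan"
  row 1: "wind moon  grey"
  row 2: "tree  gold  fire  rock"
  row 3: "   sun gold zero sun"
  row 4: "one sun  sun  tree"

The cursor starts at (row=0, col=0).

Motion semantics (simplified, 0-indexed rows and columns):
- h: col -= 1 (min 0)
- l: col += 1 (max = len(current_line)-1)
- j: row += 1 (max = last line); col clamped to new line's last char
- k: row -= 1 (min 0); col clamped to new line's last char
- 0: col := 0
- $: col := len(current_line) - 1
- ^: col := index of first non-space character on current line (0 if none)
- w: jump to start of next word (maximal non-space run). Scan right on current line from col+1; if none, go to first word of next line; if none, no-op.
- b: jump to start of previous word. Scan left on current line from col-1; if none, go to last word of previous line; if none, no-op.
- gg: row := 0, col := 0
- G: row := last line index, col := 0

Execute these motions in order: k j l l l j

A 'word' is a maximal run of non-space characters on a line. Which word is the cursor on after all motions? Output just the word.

Answer: tree

Derivation:
After 1 (k): row=0 col=0 char='c'
After 2 (j): row=1 col=0 char='w'
After 3 (l): row=1 col=1 char='i'
After 4 (l): row=1 col=2 char='n'
After 5 (l): row=1 col=3 char='d'
After 6 (j): row=2 col=3 char='e'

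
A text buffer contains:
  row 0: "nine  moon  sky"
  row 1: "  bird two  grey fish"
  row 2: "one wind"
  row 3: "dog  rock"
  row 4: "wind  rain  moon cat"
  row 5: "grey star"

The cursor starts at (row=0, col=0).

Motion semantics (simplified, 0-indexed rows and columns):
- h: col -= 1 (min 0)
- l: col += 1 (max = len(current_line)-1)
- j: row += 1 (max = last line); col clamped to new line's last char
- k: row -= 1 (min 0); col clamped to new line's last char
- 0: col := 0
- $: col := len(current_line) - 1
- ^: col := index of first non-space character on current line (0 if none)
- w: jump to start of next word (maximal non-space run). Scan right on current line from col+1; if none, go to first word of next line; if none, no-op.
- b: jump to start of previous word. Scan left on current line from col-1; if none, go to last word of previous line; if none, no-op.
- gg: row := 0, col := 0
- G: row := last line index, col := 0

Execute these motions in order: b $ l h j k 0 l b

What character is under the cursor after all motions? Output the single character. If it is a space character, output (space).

Answer: n

Derivation:
After 1 (b): row=0 col=0 char='n'
After 2 ($): row=0 col=14 char='y'
After 3 (l): row=0 col=14 char='y'
After 4 (h): row=0 col=13 char='k'
After 5 (j): row=1 col=13 char='r'
After 6 (k): row=0 col=13 char='k'
After 7 (0): row=0 col=0 char='n'
After 8 (l): row=0 col=1 char='i'
After 9 (b): row=0 col=0 char='n'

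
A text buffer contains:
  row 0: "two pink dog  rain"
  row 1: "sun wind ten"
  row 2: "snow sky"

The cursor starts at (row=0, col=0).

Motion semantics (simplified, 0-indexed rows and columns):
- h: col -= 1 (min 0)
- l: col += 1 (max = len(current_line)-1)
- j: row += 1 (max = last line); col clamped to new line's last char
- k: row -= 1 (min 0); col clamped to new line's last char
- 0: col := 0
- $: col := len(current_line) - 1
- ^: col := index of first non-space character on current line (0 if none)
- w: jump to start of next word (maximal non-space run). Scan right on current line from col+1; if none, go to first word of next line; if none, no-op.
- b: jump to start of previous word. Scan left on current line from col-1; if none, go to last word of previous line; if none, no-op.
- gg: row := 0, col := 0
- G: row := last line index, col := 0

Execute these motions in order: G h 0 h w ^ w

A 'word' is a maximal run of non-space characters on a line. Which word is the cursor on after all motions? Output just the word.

Answer: sky

Derivation:
After 1 (G): row=2 col=0 char='s'
After 2 (h): row=2 col=0 char='s'
After 3 (0): row=2 col=0 char='s'
After 4 (h): row=2 col=0 char='s'
After 5 (w): row=2 col=5 char='s'
After 6 (^): row=2 col=0 char='s'
After 7 (w): row=2 col=5 char='s'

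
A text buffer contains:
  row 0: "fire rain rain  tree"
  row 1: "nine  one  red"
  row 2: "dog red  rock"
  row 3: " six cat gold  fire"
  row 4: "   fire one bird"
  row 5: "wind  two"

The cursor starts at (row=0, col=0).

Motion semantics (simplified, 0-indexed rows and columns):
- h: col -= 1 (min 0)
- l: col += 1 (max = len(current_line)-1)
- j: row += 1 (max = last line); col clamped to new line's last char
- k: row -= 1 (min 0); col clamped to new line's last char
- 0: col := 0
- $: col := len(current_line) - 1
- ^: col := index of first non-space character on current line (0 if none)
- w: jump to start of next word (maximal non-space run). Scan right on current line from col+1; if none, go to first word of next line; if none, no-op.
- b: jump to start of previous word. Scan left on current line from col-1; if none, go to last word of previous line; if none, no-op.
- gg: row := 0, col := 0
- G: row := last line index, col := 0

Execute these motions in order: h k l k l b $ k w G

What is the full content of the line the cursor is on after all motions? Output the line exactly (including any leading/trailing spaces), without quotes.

After 1 (h): row=0 col=0 char='f'
After 2 (k): row=0 col=0 char='f'
After 3 (l): row=0 col=1 char='i'
After 4 (k): row=0 col=1 char='i'
After 5 (l): row=0 col=2 char='r'
After 6 (b): row=0 col=0 char='f'
After 7 ($): row=0 col=19 char='e'
After 8 (k): row=0 col=19 char='e'
After 9 (w): row=1 col=0 char='n'
After 10 (G): row=5 col=0 char='w'

Answer: wind  two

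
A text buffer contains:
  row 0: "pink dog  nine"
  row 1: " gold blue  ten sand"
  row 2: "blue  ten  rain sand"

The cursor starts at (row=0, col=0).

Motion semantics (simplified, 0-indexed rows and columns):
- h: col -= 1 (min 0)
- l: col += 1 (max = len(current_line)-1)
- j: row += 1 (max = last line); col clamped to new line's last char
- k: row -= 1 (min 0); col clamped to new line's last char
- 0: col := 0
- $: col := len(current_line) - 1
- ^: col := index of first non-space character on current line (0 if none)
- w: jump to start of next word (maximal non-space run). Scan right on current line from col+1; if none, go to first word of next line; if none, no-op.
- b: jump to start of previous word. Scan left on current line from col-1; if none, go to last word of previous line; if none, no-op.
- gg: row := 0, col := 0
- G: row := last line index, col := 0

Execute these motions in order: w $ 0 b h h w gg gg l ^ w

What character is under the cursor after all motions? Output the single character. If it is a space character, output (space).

After 1 (w): row=0 col=5 char='d'
After 2 ($): row=0 col=13 char='e'
After 3 (0): row=0 col=0 char='p'
After 4 (b): row=0 col=0 char='p'
After 5 (h): row=0 col=0 char='p'
After 6 (h): row=0 col=0 char='p'
After 7 (w): row=0 col=5 char='d'
After 8 (gg): row=0 col=0 char='p'
After 9 (gg): row=0 col=0 char='p'
After 10 (l): row=0 col=1 char='i'
After 11 (^): row=0 col=0 char='p'
After 12 (w): row=0 col=5 char='d'

Answer: d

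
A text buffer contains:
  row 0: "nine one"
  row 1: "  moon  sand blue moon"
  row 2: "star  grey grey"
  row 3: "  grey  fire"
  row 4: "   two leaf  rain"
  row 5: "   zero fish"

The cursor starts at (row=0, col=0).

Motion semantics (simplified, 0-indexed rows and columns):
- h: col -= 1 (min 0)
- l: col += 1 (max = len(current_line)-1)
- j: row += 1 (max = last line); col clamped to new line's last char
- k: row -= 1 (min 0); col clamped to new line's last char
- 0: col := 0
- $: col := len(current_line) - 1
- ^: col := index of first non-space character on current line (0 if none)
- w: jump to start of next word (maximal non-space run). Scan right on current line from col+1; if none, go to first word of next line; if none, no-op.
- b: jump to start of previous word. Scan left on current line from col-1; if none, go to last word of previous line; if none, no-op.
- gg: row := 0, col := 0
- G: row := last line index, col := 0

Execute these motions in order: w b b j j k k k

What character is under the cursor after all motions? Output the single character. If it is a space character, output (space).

Answer: n

Derivation:
After 1 (w): row=0 col=5 char='o'
After 2 (b): row=0 col=0 char='n'
After 3 (b): row=0 col=0 char='n'
After 4 (j): row=1 col=0 char='_'
After 5 (j): row=2 col=0 char='s'
After 6 (k): row=1 col=0 char='_'
After 7 (k): row=0 col=0 char='n'
After 8 (k): row=0 col=0 char='n'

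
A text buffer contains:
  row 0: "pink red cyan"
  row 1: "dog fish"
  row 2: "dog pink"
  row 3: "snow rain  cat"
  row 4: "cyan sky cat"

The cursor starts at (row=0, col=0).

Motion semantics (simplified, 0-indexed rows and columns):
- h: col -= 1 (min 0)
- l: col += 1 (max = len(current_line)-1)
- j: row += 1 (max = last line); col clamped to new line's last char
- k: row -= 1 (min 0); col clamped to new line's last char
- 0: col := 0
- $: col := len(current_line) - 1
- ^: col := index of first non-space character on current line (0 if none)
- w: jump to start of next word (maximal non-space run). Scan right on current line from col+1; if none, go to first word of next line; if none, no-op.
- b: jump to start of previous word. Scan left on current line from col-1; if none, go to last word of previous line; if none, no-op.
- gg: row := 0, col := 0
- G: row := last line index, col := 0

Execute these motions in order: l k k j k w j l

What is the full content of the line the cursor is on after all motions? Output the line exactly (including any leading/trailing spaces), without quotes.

Answer: dog fish

Derivation:
After 1 (l): row=0 col=1 char='i'
After 2 (k): row=0 col=1 char='i'
After 3 (k): row=0 col=1 char='i'
After 4 (j): row=1 col=1 char='o'
After 5 (k): row=0 col=1 char='i'
After 6 (w): row=0 col=5 char='r'
After 7 (j): row=1 col=5 char='i'
After 8 (l): row=1 col=6 char='s'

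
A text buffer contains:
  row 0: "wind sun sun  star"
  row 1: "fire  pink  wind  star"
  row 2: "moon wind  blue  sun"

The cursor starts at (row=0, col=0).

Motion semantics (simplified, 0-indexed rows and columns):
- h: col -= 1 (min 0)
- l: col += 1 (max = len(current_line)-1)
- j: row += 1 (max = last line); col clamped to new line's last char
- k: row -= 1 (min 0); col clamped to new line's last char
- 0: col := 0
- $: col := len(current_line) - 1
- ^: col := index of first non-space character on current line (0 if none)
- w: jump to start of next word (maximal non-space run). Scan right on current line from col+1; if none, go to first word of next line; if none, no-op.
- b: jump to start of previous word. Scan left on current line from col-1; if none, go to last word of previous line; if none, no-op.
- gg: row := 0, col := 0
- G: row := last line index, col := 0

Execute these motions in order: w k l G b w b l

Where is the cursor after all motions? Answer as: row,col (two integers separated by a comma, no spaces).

After 1 (w): row=0 col=5 char='s'
After 2 (k): row=0 col=5 char='s'
After 3 (l): row=0 col=6 char='u'
After 4 (G): row=2 col=0 char='m'
After 5 (b): row=1 col=18 char='s'
After 6 (w): row=2 col=0 char='m'
After 7 (b): row=1 col=18 char='s'
After 8 (l): row=1 col=19 char='t'

Answer: 1,19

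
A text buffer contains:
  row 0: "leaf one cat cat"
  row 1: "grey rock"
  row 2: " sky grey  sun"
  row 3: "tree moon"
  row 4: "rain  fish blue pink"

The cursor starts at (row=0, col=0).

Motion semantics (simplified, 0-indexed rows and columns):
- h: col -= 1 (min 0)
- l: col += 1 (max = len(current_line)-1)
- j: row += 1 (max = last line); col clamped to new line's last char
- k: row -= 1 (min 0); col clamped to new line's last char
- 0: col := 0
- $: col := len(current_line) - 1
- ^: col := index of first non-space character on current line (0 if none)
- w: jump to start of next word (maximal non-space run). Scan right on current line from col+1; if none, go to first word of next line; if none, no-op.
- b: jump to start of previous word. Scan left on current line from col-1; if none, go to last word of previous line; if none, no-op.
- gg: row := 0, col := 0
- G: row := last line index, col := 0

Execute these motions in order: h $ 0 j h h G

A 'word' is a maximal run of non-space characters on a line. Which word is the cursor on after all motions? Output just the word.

Answer: rain

Derivation:
After 1 (h): row=0 col=0 char='l'
After 2 ($): row=0 col=15 char='t'
After 3 (0): row=0 col=0 char='l'
After 4 (j): row=1 col=0 char='g'
After 5 (h): row=1 col=0 char='g'
After 6 (h): row=1 col=0 char='g'
After 7 (G): row=4 col=0 char='r'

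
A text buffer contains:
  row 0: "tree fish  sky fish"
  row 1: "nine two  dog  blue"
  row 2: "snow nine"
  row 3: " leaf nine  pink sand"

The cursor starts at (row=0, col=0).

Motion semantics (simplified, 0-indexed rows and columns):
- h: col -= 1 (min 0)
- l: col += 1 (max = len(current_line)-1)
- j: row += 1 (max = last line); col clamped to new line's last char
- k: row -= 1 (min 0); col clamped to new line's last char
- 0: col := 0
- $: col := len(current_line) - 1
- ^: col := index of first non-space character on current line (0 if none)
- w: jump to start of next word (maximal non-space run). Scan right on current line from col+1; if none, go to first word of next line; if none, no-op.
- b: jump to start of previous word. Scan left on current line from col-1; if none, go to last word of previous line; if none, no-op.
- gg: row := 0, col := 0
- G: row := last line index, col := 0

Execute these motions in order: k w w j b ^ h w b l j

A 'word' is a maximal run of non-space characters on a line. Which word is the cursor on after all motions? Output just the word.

Answer: snow

Derivation:
After 1 (k): row=0 col=0 char='t'
After 2 (w): row=0 col=5 char='f'
After 3 (w): row=0 col=11 char='s'
After 4 (j): row=1 col=11 char='o'
After 5 (b): row=1 col=10 char='d'
After 6 (^): row=1 col=0 char='n'
After 7 (h): row=1 col=0 char='n'
After 8 (w): row=1 col=5 char='t'
After 9 (b): row=1 col=0 char='n'
After 10 (l): row=1 col=1 char='i'
After 11 (j): row=2 col=1 char='n'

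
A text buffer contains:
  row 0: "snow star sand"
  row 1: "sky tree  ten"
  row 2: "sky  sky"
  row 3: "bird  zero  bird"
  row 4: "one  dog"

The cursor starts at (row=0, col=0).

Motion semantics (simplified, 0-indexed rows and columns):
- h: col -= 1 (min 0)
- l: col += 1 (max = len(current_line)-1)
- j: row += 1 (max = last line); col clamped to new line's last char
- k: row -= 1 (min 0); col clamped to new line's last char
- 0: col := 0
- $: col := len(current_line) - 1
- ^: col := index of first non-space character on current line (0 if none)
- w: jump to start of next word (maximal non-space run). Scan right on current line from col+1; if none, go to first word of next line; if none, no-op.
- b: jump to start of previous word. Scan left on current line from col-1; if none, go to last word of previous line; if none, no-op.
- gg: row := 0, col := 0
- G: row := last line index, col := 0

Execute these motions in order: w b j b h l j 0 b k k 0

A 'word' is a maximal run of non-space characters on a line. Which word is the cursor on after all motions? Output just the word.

Answer: snow

Derivation:
After 1 (w): row=0 col=5 char='s'
After 2 (b): row=0 col=0 char='s'
After 3 (j): row=1 col=0 char='s'
After 4 (b): row=0 col=10 char='s'
After 5 (h): row=0 col=9 char='_'
After 6 (l): row=0 col=10 char='s'
After 7 (j): row=1 col=10 char='t'
After 8 (0): row=1 col=0 char='s'
After 9 (b): row=0 col=10 char='s'
After 10 (k): row=0 col=10 char='s'
After 11 (k): row=0 col=10 char='s'
After 12 (0): row=0 col=0 char='s'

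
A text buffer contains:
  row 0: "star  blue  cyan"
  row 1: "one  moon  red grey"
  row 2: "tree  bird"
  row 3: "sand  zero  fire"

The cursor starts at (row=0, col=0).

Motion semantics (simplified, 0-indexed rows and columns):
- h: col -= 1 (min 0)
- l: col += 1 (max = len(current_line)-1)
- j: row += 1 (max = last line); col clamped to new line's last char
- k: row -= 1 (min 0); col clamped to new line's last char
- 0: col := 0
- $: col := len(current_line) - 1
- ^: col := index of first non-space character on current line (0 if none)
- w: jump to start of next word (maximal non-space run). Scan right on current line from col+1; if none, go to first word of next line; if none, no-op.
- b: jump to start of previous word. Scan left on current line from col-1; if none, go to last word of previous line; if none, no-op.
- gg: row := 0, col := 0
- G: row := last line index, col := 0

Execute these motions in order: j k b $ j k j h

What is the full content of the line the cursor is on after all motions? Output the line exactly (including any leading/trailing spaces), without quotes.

Answer: one  moon  red grey

Derivation:
After 1 (j): row=1 col=0 char='o'
After 2 (k): row=0 col=0 char='s'
After 3 (b): row=0 col=0 char='s'
After 4 ($): row=0 col=15 char='n'
After 5 (j): row=1 col=15 char='g'
After 6 (k): row=0 col=15 char='n'
After 7 (j): row=1 col=15 char='g'
After 8 (h): row=1 col=14 char='_'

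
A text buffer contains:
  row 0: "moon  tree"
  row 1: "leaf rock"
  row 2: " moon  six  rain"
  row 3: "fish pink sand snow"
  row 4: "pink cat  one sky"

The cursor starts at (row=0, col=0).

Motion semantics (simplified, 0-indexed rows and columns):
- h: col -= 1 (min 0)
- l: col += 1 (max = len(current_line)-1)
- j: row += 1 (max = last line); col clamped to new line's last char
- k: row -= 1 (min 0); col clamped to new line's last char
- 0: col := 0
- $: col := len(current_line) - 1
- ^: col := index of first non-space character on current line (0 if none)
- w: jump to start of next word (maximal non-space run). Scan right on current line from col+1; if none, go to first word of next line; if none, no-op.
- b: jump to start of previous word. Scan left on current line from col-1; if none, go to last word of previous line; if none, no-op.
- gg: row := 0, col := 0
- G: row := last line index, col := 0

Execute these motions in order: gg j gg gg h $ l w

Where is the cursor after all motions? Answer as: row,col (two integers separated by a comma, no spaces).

After 1 (gg): row=0 col=0 char='m'
After 2 (j): row=1 col=0 char='l'
After 3 (gg): row=0 col=0 char='m'
After 4 (gg): row=0 col=0 char='m'
After 5 (h): row=0 col=0 char='m'
After 6 ($): row=0 col=9 char='e'
After 7 (l): row=0 col=9 char='e'
After 8 (w): row=1 col=0 char='l'

Answer: 1,0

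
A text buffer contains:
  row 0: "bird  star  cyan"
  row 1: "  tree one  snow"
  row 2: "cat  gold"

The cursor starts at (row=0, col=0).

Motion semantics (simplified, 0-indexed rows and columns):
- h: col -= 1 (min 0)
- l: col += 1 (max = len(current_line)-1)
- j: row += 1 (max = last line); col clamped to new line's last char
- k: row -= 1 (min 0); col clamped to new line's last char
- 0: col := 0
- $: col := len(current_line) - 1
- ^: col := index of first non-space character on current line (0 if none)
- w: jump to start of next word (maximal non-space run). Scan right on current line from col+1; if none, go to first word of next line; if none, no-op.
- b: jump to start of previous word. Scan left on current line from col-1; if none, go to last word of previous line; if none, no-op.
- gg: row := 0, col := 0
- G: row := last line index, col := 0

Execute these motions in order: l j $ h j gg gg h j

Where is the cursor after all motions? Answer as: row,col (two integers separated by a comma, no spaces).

Answer: 1,0

Derivation:
After 1 (l): row=0 col=1 char='i'
After 2 (j): row=1 col=1 char='_'
After 3 ($): row=1 col=15 char='w'
After 4 (h): row=1 col=14 char='o'
After 5 (j): row=2 col=8 char='d'
After 6 (gg): row=0 col=0 char='b'
After 7 (gg): row=0 col=0 char='b'
After 8 (h): row=0 col=0 char='b'
After 9 (j): row=1 col=0 char='_'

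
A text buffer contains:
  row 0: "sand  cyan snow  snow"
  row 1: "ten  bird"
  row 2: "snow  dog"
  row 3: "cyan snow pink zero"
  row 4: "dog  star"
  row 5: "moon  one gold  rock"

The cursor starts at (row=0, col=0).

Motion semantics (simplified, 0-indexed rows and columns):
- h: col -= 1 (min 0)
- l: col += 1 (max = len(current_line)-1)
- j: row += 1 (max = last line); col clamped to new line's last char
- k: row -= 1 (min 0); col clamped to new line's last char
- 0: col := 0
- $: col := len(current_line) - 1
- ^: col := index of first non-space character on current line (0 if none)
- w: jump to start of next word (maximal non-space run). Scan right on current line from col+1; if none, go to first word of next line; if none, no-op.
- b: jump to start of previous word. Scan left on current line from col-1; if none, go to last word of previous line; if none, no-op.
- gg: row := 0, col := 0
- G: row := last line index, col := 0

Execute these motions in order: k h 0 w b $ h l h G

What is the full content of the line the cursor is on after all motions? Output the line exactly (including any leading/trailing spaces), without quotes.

Answer: moon  one gold  rock

Derivation:
After 1 (k): row=0 col=0 char='s'
After 2 (h): row=0 col=0 char='s'
After 3 (0): row=0 col=0 char='s'
After 4 (w): row=0 col=6 char='c'
After 5 (b): row=0 col=0 char='s'
After 6 ($): row=0 col=20 char='w'
After 7 (h): row=0 col=19 char='o'
After 8 (l): row=0 col=20 char='w'
After 9 (h): row=0 col=19 char='o'
After 10 (G): row=5 col=0 char='m'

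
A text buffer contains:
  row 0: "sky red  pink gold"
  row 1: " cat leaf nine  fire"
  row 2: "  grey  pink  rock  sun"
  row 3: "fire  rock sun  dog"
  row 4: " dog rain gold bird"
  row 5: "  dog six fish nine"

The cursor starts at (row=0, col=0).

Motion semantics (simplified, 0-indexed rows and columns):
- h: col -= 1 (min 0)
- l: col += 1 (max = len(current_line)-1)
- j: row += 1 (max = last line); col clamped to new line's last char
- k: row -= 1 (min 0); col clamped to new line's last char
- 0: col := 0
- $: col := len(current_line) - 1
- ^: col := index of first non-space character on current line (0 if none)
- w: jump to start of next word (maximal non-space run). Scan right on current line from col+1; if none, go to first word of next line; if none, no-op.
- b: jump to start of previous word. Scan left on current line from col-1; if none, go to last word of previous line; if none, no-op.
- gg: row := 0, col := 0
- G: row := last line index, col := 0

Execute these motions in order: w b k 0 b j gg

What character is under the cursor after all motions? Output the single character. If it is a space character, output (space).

Answer: s

Derivation:
After 1 (w): row=0 col=4 char='r'
After 2 (b): row=0 col=0 char='s'
After 3 (k): row=0 col=0 char='s'
After 4 (0): row=0 col=0 char='s'
After 5 (b): row=0 col=0 char='s'
After 6 (j): row=1 col=0 char='_'
After 7 (gg): row=0 col=0 char='s'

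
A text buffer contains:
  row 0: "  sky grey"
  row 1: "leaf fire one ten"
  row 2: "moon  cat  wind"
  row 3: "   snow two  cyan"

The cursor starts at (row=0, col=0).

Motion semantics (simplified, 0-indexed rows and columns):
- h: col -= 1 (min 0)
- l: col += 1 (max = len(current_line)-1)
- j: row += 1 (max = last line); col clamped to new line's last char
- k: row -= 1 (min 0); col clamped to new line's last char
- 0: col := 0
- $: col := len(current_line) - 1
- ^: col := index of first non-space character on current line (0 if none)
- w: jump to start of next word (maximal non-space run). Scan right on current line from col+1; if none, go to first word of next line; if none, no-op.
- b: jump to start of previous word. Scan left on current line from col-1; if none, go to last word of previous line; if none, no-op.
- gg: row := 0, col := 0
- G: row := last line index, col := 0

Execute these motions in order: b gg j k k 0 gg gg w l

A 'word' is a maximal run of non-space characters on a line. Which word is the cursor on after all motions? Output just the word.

After 1 (b): row=0 col=0 char='_'
After 2 (gg): row=0 col=0 char='_'
After 3 (j): row=1 col=0 char='l'
After 4 (k): row=0 col=0 char='_'
After 5 (k): row=0 col=0 char='_'
After 6 (0): row=0 col=0 char='_'
After 7 (gg): row=0 col=0 char='_'
After 8 (gg): row=0 col=0 char='_'
After 9 (w): row=0 col=2 char='s'
After 10 (l): row=0 col=3 char='k'

Answer: sky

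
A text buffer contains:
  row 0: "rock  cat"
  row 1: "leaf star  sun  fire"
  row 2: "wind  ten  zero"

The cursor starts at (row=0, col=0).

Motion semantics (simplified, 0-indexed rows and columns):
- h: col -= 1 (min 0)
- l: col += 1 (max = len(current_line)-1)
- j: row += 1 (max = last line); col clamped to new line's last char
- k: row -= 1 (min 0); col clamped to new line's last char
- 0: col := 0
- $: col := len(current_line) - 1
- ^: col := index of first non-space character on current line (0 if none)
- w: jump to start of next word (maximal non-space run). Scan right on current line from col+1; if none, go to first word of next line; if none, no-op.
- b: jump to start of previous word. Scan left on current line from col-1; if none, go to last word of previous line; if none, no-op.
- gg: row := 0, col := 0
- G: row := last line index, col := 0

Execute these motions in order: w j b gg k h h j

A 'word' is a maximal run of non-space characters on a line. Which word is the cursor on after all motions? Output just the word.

After 1 (w): row=0 col=6 char='c'
After 2 (j): row=1 col=6 char='t'
After 3 (b): row=1 col=5 char='s'
After 4 (gg): row=0 col=0 char='r'
After 5 (k): row=0 col=0 char='r'
After 6 (h): row=0 col=0 char='r'
After 7 (h): row=0 col=0 char='r'
After 8 (j): row=1 col=0 char='l'

Answer: leaf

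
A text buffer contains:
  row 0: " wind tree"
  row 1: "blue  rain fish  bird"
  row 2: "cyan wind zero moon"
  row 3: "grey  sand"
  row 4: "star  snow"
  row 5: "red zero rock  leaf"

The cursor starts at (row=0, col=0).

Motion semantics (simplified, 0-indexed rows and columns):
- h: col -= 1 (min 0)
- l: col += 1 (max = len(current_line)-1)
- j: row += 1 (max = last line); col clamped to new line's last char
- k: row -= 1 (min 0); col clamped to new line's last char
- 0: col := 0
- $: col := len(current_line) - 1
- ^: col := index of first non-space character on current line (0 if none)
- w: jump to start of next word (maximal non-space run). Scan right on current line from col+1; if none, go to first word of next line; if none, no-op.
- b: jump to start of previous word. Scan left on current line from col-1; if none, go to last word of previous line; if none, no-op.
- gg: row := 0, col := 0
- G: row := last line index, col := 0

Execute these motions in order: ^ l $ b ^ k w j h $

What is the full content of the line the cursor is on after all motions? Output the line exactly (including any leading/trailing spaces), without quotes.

After 1 (^): row=0 col=1 char='w'
After 2 (l): row=0 col=2 char='i'
After 3 ($): row=0 col=9 char='e'
After 4 (b): row=0 col=6 char='t'
After 5 (^): row=0 col=1 char='w'
After 6 (k): row=0 col=1 char='w'
After 7 (w): row=0 col=6 char='t'
After 8 (j): row=1 col=6 char='r'
After 9 (h): row=1 col=5 char='_'
After 10 ($): row=1 col=20 char='d'

Answer: blue  rain fish  bird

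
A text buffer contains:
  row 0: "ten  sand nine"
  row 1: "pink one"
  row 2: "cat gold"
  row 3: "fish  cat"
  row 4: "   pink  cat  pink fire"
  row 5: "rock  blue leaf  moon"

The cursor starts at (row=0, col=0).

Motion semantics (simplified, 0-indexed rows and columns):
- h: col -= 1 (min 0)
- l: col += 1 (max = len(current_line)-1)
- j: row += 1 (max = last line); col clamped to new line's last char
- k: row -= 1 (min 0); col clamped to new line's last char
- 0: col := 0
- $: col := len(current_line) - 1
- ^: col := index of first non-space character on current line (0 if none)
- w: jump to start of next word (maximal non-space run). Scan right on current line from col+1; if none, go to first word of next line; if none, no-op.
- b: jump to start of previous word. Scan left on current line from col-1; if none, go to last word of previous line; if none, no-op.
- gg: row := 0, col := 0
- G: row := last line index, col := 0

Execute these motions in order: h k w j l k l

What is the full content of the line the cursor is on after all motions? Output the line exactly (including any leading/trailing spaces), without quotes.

Answer: ten  sand nine

Derivation:
After 1 (h): row=0 col=0 char='t'
After 2 (k): row=0 col=0 char='t'
After 3 (w): row=0 col=5 char='s'
After 4 (j): row=1 col=5 char='o'
After 5 (l): row=1 col=6 char='n'
After 6 (k): row=0 col=6 char='a'
After 7 (l): row=0 col=7 char='n'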